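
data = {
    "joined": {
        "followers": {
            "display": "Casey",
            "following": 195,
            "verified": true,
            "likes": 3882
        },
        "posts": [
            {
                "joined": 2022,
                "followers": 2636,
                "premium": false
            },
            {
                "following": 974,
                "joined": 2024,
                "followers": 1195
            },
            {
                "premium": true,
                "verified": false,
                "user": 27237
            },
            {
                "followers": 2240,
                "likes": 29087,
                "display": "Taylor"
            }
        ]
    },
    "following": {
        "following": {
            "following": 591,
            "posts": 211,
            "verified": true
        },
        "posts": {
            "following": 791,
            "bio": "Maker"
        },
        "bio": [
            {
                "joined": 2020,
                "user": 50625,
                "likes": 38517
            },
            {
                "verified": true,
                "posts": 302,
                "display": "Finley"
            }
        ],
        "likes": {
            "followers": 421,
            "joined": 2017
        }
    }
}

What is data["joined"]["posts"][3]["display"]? "Taylor"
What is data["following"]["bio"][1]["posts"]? 302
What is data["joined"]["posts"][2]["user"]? 27237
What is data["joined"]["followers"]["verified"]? True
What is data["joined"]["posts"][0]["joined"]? 2022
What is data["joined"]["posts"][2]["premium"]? True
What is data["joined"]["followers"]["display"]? "Casey"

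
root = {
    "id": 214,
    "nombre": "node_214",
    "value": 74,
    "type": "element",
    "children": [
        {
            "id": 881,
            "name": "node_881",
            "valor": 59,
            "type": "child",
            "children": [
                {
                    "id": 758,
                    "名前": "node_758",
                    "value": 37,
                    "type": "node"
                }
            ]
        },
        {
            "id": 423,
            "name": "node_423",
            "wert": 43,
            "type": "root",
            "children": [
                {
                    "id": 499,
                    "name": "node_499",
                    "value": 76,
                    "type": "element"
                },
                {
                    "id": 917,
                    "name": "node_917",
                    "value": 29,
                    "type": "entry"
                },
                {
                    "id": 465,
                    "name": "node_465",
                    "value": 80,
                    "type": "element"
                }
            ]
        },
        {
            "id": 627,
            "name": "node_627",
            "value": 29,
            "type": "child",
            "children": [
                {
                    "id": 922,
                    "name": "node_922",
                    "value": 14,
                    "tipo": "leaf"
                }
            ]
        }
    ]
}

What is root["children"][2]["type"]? "child"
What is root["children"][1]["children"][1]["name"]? "node_917"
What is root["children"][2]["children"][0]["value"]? 14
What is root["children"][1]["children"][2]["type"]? "element"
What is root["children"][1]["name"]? "node_423"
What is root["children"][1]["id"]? 423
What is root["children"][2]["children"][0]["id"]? 922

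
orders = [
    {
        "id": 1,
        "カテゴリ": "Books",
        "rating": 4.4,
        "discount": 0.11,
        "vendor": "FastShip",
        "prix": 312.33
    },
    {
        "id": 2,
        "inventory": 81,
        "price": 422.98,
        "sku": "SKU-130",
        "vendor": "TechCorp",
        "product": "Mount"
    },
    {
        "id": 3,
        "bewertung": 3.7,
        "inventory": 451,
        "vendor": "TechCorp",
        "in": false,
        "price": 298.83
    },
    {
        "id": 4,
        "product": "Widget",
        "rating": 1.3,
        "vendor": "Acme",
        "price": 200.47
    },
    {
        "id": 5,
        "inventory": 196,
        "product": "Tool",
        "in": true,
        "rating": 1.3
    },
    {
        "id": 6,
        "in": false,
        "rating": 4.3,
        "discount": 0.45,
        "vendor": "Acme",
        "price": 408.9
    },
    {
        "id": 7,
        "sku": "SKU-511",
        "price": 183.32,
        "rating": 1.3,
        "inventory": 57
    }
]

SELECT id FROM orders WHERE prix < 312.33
[]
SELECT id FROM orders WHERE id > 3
[4, 5, 6, 7]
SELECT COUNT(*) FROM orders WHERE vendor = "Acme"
2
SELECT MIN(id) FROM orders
1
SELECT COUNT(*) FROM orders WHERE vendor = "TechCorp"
2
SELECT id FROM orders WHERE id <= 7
[1, 2, 3, 4, 5, 6, 7]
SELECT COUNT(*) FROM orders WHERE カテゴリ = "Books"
1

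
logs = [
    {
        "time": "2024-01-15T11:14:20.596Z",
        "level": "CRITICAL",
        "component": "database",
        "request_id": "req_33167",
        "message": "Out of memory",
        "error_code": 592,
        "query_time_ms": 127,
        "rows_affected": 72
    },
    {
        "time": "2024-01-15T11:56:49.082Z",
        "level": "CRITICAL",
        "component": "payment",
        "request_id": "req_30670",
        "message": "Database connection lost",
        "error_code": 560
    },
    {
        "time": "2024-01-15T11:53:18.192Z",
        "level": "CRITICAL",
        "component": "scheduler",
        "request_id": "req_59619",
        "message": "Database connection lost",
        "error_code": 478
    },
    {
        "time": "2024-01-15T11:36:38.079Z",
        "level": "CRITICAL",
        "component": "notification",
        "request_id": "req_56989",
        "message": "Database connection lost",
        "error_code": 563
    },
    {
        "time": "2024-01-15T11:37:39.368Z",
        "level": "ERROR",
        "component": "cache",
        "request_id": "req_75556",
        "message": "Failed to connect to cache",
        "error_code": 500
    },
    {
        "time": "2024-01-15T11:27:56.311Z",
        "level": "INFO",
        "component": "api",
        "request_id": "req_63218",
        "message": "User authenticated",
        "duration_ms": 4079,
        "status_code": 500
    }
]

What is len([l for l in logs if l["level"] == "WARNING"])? 0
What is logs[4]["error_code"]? 500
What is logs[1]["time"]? "2024-01-15T11:56:49.082Z"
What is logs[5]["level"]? "INFO"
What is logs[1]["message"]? "Database connection lost"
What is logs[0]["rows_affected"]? 72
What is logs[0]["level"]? "CRITICAL"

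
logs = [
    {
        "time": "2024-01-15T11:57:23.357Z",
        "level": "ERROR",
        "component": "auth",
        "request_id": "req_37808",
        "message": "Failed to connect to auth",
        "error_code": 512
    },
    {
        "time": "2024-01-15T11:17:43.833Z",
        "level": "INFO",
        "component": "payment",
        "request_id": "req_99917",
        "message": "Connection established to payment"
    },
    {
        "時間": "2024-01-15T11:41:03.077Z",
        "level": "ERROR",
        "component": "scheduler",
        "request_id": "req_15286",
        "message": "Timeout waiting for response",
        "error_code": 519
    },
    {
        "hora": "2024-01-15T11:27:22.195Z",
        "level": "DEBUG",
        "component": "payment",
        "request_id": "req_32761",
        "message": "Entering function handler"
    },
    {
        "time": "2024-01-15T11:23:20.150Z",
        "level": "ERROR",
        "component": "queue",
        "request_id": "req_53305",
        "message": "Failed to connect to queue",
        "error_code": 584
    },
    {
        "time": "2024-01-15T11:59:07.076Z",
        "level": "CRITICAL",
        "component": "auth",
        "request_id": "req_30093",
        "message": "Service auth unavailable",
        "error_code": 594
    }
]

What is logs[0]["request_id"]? "req_37808"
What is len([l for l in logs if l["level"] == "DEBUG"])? 1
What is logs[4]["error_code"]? 584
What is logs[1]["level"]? "INFO"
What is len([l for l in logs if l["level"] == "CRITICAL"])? 1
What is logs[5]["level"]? "CRITICAL"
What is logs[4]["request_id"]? "req_53305"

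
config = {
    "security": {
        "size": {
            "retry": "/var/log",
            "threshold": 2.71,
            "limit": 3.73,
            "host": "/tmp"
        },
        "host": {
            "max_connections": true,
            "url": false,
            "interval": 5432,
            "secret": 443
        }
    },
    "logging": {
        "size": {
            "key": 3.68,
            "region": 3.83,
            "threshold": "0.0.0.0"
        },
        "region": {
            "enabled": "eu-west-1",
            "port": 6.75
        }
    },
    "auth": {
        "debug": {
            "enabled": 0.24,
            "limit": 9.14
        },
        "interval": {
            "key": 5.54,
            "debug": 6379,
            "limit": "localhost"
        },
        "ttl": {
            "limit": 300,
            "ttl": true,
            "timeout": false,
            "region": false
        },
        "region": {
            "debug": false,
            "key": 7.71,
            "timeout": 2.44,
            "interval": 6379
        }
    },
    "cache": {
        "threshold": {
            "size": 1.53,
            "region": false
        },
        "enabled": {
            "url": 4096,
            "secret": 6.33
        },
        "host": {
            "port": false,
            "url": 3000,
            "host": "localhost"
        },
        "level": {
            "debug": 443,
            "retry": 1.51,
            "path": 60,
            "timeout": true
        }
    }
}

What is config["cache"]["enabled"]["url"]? 4096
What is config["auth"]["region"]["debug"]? False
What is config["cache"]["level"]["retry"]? 1.51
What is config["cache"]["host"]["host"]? "localhost"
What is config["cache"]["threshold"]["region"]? False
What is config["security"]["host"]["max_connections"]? True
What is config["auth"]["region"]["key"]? 7.71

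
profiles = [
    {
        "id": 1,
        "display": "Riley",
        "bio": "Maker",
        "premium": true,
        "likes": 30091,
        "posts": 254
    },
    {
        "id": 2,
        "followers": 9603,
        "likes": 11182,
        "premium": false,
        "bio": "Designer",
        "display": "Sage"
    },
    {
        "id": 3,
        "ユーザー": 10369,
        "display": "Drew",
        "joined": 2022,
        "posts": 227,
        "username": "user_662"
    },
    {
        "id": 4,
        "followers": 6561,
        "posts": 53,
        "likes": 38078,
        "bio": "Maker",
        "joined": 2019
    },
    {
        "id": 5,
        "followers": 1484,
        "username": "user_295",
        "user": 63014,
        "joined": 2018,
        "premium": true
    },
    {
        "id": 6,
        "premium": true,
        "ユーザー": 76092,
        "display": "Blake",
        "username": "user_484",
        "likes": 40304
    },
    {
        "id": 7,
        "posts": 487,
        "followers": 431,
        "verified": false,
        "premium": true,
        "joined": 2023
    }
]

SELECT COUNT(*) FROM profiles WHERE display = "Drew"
1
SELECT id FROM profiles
[1, 2, 3, 4, 5, 6, 7]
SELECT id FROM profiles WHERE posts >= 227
[1, 3, 7]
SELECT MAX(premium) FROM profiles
True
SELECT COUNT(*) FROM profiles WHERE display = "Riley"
1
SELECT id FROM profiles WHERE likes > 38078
[6]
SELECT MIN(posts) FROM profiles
53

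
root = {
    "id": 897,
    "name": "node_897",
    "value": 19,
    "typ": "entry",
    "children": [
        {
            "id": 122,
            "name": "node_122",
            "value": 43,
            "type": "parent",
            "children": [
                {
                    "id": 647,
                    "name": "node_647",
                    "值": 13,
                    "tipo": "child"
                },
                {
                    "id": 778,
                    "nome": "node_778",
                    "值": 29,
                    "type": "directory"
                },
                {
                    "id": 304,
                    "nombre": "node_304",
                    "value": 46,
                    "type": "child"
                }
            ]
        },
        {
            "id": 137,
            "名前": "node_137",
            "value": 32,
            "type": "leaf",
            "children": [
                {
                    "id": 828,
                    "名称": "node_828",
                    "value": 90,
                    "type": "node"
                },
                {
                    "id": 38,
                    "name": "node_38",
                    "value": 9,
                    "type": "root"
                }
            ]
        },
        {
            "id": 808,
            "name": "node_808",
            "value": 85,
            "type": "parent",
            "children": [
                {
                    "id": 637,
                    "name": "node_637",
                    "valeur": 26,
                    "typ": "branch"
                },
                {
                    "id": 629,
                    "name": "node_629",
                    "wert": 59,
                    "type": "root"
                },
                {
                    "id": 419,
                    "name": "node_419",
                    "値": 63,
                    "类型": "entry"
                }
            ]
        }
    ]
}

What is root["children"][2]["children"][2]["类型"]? "entry"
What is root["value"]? 19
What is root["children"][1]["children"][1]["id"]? 38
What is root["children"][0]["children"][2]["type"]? "child"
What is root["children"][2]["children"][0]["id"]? 637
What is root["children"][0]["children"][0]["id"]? 647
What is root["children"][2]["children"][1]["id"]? 629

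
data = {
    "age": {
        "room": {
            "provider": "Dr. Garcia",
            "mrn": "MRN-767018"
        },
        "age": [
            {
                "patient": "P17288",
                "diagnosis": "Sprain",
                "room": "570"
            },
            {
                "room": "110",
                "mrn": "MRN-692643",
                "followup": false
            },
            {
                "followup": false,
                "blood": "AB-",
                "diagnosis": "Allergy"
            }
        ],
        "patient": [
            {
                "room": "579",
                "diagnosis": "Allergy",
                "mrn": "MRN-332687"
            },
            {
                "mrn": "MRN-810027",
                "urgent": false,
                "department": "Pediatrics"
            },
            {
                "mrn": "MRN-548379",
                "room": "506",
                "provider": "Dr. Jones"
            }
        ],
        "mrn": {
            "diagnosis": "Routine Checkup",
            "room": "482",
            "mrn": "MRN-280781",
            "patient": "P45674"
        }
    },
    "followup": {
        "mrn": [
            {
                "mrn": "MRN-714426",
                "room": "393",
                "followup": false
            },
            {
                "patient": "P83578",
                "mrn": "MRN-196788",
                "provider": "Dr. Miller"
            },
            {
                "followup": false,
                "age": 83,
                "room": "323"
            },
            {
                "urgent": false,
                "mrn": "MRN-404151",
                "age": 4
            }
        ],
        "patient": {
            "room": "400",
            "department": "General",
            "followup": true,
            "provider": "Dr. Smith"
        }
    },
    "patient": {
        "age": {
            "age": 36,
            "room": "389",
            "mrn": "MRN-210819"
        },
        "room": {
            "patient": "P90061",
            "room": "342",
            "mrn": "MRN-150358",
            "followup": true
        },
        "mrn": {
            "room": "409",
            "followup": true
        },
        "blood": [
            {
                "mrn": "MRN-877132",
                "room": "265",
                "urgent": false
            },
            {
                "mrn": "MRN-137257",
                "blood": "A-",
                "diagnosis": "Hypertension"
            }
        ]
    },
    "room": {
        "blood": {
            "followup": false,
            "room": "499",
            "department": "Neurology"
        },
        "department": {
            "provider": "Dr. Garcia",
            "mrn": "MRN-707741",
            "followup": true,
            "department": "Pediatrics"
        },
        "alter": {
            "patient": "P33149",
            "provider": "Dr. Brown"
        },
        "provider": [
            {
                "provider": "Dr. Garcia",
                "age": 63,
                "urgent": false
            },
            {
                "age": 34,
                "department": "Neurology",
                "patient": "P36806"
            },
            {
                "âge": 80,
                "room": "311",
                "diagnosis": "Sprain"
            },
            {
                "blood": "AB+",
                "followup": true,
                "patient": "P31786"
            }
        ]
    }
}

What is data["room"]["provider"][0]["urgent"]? False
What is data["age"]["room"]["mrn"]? "MRN-767018"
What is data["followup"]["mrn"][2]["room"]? "323"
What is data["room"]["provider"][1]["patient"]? "P36806"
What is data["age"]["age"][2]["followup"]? False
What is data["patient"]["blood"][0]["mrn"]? "MRN-877132"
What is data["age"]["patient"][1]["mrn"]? "MRN-810027"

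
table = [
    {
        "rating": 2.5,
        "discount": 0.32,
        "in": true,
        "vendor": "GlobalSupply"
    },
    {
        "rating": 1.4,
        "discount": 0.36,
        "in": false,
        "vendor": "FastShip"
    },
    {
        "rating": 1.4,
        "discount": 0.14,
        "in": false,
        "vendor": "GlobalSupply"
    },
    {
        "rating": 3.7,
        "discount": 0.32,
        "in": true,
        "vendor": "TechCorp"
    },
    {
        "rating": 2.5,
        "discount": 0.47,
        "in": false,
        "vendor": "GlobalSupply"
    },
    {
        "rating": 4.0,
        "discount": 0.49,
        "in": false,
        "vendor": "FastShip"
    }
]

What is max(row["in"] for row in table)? True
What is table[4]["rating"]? 2.5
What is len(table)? 6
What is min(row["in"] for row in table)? False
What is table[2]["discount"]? 0.14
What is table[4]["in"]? False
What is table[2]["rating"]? 1.4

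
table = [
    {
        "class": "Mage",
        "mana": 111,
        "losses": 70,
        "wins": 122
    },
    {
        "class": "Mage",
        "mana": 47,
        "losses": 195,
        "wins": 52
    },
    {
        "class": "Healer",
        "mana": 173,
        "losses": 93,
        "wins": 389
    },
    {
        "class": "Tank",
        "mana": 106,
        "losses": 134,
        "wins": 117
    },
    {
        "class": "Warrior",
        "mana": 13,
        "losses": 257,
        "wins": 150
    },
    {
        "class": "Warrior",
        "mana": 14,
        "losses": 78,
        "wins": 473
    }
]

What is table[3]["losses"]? 134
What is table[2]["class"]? "Healer"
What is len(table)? 6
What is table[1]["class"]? "Mage"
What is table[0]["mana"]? 111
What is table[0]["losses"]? 70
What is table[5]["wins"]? 473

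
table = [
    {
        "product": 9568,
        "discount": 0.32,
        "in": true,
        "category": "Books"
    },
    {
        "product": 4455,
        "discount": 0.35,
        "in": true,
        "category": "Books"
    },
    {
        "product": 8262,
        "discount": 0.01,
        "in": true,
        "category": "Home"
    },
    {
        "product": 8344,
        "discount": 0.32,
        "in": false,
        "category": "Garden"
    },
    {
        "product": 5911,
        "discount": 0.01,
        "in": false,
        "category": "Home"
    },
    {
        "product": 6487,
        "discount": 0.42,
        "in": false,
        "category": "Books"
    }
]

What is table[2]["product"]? 8262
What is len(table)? 6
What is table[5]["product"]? 6487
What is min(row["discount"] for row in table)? 0.01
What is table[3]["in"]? False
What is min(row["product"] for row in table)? 4455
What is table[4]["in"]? False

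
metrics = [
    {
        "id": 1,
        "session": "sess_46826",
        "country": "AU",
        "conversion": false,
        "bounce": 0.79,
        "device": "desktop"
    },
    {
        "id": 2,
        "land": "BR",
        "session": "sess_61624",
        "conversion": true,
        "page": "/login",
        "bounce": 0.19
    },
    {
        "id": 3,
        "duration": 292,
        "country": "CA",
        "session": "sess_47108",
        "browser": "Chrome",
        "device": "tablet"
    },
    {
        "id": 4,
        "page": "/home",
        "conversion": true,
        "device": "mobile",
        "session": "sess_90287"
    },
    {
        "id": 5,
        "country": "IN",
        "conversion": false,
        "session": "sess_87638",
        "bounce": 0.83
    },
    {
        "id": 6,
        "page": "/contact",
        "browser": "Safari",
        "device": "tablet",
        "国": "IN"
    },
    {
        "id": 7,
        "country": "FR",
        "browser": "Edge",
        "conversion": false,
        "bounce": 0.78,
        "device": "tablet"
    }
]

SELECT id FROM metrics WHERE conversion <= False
[1, 5, 7]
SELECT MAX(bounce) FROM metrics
0.83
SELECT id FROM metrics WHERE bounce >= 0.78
[1, 5, 7]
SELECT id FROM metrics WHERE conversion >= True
[2, 4]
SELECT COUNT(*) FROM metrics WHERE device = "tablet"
3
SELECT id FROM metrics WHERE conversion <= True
[1, 2, 4, 5, 7]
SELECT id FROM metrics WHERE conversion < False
[]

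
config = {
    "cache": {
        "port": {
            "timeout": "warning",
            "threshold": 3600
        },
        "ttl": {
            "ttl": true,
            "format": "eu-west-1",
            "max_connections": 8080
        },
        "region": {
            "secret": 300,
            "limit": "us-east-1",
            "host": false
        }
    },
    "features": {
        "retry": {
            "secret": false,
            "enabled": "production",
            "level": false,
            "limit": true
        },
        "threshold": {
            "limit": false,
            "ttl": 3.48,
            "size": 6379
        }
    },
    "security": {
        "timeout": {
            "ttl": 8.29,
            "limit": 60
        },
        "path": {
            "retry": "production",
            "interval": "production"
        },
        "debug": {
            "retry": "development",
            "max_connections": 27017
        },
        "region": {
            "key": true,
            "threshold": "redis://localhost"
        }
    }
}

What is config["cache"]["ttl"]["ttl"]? True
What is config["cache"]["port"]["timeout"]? "warning"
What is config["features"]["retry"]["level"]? False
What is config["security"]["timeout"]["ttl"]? 8.29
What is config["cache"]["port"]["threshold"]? 3600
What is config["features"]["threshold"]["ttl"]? 3.48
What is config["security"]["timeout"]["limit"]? 60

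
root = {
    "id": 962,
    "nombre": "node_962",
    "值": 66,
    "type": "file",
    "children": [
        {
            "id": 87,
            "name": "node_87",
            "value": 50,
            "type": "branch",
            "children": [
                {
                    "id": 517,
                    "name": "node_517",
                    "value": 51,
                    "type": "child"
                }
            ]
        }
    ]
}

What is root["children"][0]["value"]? 50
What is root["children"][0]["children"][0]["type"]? "child"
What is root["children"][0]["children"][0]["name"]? "node_517"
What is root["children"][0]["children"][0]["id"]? 517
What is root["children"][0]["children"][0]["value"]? 51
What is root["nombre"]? "node_962"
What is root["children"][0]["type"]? "branch"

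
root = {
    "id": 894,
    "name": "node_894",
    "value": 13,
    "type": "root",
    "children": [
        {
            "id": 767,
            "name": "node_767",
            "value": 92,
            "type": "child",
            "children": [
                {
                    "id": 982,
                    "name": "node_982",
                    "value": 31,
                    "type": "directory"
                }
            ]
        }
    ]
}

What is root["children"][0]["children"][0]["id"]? 982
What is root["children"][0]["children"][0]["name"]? "node_982"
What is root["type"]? "root"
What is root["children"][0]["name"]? "node_767"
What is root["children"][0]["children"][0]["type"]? "directory"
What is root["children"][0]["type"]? "child"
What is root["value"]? 13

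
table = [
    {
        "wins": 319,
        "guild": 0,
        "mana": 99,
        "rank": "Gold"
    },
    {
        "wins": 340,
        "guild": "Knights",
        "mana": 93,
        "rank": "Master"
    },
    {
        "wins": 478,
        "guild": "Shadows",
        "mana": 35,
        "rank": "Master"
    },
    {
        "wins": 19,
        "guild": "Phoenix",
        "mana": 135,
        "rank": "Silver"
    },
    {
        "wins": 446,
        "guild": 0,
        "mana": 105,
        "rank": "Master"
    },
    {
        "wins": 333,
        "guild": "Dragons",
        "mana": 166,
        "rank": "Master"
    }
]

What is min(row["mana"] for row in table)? 35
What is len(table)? 6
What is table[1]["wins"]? 340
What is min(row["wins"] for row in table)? 19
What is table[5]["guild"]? "Dragons"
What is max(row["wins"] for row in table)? 478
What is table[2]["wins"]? 478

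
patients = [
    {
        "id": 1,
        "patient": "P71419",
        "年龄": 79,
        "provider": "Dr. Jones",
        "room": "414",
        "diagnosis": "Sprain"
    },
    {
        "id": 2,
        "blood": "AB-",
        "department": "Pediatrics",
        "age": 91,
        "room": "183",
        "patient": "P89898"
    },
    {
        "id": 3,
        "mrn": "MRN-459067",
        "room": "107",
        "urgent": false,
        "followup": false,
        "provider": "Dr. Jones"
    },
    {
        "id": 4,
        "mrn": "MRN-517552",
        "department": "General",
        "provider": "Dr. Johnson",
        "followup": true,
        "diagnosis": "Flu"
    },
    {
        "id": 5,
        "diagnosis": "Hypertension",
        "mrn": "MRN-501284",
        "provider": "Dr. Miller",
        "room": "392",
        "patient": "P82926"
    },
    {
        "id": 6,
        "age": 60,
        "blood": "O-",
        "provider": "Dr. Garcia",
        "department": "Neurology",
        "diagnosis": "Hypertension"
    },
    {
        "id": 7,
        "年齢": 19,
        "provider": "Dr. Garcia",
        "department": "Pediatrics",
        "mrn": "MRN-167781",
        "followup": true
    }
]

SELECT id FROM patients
[1, 2, 3, 4, 5, 6, 7]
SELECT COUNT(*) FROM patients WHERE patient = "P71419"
1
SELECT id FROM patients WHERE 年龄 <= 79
[1]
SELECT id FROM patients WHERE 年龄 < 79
[]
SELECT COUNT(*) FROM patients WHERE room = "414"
1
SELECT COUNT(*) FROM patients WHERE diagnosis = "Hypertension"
2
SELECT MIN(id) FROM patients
1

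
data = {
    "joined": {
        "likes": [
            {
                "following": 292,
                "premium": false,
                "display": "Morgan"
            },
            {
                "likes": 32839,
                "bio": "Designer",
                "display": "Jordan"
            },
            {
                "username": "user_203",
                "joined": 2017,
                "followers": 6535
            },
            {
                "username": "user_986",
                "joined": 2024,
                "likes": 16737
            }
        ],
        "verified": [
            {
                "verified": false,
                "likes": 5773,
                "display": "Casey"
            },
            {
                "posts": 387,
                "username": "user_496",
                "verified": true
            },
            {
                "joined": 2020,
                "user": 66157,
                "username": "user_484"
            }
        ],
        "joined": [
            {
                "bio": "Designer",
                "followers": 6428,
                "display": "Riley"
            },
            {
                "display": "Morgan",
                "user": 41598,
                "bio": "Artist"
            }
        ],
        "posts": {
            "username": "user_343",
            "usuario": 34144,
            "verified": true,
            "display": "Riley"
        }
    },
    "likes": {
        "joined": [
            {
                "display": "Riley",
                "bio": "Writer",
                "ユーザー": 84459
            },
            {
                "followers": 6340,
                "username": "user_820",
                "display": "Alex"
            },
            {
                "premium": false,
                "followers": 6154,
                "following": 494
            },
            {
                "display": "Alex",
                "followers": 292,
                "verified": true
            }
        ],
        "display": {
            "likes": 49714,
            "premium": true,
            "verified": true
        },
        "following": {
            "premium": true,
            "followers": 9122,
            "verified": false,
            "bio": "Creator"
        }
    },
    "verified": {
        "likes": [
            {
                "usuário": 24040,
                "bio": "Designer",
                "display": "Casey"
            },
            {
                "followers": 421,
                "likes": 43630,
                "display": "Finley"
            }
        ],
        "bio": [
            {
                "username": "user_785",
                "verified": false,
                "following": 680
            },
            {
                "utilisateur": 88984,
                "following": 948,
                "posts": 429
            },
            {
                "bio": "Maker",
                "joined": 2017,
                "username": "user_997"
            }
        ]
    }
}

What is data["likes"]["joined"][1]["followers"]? 6340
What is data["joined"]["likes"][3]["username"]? "user_986"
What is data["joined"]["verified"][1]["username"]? "user_496"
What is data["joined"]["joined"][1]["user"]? 41598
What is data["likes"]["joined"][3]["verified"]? True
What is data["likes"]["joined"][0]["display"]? "Riley"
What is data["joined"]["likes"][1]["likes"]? 32839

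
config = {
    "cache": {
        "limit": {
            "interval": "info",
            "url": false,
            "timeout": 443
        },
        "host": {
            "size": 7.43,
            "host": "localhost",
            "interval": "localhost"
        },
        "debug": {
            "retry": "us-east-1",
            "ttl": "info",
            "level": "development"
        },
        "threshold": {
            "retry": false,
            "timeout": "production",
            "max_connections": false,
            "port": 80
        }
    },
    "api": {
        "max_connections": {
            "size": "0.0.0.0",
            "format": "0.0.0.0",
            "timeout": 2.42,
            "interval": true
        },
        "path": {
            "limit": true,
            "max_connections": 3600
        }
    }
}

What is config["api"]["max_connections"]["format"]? "0.0.0.0"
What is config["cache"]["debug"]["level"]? "development"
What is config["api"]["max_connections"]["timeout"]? 2.42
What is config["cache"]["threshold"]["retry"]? False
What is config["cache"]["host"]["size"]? 7.43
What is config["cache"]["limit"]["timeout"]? 443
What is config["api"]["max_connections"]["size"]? "0.0.0.0"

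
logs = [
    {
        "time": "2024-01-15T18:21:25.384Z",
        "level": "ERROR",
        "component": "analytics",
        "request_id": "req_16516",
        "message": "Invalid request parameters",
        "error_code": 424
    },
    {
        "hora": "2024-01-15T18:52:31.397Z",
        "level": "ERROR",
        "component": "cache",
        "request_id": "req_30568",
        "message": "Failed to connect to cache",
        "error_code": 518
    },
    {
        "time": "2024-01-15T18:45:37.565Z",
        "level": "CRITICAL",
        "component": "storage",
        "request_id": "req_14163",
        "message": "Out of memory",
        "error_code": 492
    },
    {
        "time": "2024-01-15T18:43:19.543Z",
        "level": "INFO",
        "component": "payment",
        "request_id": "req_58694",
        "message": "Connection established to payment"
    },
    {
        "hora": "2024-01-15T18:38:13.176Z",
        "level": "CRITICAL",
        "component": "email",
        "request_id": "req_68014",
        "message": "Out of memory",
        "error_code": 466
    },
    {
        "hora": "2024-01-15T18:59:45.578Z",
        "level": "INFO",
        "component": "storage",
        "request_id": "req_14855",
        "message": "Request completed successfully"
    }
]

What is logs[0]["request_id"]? "req_16516"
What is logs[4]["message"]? "Out of memory"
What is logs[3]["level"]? "INFO"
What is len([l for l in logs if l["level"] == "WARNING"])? 0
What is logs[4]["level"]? "CRITICAL"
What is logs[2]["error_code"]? 492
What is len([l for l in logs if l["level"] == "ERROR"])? 2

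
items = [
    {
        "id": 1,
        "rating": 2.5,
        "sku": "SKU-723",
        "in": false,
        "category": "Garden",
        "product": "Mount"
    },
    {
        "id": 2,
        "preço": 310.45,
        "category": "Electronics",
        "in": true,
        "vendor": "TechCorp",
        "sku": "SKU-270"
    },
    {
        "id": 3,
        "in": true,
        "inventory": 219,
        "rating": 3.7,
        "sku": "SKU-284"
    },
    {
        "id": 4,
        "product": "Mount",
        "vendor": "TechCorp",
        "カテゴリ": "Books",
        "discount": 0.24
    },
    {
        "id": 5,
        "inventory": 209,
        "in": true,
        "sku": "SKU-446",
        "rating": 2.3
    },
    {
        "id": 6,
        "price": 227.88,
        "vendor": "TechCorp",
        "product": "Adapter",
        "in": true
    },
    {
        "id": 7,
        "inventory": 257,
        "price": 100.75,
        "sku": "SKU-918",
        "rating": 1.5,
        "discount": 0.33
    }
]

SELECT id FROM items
[1, 2, 3, 4, 5, 6, 7]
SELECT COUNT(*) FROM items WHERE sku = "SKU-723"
1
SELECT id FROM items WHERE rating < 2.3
[7]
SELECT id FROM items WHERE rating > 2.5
[3]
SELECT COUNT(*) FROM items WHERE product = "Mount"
2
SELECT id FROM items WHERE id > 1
[2, 3, 4, 5, 6, 7]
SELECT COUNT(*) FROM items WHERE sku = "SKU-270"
1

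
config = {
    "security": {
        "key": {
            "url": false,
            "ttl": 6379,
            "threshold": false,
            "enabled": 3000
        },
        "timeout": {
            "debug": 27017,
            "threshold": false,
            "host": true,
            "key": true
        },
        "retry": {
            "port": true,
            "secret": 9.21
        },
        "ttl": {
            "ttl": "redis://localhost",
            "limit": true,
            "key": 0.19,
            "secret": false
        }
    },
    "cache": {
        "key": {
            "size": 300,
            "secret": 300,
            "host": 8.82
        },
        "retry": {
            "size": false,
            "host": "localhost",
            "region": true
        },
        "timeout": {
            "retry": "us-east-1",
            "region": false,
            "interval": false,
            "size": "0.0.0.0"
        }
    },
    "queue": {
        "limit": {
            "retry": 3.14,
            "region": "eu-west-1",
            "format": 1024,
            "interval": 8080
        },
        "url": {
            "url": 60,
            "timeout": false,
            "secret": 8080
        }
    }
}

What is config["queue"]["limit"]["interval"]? 8080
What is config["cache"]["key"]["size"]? 300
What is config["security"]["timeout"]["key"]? True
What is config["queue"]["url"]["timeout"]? False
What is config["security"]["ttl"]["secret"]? False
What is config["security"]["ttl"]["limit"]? True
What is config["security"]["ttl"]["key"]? 0.19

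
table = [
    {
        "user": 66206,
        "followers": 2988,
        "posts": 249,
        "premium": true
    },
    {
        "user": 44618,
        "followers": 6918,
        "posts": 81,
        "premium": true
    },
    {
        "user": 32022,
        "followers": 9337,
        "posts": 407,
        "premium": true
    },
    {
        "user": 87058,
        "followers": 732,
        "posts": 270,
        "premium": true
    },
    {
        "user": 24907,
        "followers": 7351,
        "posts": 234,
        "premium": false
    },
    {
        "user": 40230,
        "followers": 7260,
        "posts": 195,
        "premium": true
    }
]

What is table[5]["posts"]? 195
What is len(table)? 6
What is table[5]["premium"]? True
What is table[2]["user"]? 32022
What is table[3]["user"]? 87058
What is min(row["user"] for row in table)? 24907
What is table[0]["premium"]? True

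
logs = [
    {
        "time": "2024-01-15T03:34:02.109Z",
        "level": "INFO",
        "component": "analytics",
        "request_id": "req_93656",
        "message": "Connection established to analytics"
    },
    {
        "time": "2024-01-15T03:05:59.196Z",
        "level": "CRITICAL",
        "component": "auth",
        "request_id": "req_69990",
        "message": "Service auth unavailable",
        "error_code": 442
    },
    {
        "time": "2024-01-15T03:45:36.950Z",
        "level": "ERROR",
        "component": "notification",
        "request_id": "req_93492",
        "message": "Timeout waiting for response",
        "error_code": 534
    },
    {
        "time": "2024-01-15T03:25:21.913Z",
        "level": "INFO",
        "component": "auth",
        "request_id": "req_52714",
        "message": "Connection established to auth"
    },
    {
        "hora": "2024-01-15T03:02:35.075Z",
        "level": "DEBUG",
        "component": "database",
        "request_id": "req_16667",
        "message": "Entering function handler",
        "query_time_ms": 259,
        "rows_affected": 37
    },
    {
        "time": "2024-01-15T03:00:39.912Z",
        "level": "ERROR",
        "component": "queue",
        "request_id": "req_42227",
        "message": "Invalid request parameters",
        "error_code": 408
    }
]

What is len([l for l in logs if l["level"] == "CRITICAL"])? 1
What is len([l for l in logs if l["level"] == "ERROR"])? 2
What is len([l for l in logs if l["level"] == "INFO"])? 2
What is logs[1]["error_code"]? 442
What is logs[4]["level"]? "DEBUG"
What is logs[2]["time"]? "2024-01-15T03:45:36.950Z"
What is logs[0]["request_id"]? "req_93656"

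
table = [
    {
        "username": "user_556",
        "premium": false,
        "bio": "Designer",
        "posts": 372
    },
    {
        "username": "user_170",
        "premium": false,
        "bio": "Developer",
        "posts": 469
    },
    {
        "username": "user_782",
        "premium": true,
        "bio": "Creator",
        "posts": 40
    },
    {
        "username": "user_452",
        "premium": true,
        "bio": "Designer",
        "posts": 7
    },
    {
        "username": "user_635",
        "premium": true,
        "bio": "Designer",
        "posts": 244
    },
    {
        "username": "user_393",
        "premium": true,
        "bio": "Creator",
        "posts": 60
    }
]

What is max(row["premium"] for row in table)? True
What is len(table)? 6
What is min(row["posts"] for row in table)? 7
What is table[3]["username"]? "user_452"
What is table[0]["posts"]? 372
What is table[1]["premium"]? False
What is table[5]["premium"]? True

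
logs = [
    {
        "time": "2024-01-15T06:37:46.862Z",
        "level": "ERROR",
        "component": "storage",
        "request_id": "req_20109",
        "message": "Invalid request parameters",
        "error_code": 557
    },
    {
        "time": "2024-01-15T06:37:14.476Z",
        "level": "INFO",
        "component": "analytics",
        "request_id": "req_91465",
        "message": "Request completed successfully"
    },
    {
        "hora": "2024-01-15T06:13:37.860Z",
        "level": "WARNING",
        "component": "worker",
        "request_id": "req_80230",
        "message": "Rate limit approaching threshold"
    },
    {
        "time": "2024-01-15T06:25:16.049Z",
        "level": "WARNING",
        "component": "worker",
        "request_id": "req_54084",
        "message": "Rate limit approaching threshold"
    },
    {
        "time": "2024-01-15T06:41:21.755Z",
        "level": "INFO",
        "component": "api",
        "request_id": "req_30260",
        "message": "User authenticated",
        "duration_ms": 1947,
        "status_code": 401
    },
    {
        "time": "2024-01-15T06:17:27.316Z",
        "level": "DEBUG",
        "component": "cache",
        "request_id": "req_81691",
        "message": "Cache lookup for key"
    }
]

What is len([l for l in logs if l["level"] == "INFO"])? 2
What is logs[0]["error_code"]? 557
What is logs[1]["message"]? "Request completed successfully"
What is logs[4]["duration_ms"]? 1947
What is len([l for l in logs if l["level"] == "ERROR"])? 1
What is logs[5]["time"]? "2024-01-15T06:17:27.316Z"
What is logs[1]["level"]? "INFO"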